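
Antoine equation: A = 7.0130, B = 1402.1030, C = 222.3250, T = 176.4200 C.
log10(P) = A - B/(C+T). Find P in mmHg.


C+T = 398.7450
B/(C+T) = 3.5163
log10(P) = 7.0130 - 3.5163 = 3.4967
P = 10^3.4967 = 3138.4133 mmHg

3138.4133 mmHg


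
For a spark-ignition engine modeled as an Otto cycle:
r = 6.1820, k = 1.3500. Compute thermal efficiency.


r^(k-1) = 1.8919
eta = 1 - 1/1.8919 = 0.4714 = 47.1427%

47.1427%


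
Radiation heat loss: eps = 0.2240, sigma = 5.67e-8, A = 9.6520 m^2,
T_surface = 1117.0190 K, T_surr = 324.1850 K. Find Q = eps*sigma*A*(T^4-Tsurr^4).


T^4 = 1.5568e+12
Tsurr^4 = 1.1045e+10
Q = 0.2240 * 5.67e-8 * 9.6520 * 1.5458e+12 = 189495.3222 W

189495.3222 W


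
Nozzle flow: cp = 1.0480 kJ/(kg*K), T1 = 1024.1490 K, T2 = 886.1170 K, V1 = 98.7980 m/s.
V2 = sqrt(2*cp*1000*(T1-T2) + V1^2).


dT = 138.0320 K
2*cp*1000*dT = 289315.0720
V1^2 = 9761.0448
V2 = sqrt(299076.1168) = 546.8785 m/s

546.8785 m/s


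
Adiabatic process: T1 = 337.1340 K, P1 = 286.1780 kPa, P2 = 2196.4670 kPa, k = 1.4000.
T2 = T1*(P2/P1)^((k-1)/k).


(k-1)/k = 0.2857
(P2/P1)^exp = 1.7901
T2 = 337.1340 * 1.7901 = 603.5107 K

603.5107 K


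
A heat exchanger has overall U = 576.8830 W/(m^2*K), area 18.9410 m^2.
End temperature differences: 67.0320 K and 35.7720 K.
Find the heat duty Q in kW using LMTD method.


LMTD = 49.7767 K
Q = 576.8830 * 18.9410 * 49.7767 = 543897.1178 W = 543.8971 kW

543.8971 kW


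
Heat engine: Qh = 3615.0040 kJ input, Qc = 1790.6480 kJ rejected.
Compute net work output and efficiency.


W = 3615.0040 - 1790.6480 = 1824.3560 kJ
eta = 1824.3560 / 3615.0040 = 0.5047 = 50.4662%

W = 1824.3560 kJ, eta = 50.4662%


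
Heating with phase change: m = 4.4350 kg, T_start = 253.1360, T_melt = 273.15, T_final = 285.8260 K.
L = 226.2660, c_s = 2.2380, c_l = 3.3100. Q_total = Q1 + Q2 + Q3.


Q1 (sensible, solid) = 4.4350 * 2.2380 * 20.0140 = 198.6496 kJ
Q2 (latent) = 4.4350 * 226.2660 = 1003.4897 kJ
Q3 (sensible, liquid) = 4.4350 * 3.3100 * 12.6760 = 186.0818 kJ
Q_total = 1388.2210 kJ

1388.2210 kJ


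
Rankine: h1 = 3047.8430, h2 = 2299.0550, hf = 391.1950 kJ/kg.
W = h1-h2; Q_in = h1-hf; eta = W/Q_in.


W = 748.7880 kJ/kg
Q_in = 2656.6480 kJ/kg
eta = 0.2819 = 28.1854%

eta = 28.1854%


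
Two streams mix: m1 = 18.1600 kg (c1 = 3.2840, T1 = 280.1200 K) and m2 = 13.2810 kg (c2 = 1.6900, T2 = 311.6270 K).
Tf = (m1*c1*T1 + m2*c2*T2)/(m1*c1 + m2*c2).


num = 23700.0734
den = 82.0823
Tf = 288.7354 K

288.7354 K


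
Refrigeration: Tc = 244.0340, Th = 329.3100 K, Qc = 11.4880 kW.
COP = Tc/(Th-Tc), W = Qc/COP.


COP = 244.0340 / 85.2760 = 2.8617
W = 11.4880 / 2.8617 = 4.0144 kW

COP = 2.8617, W = 4.0144 kW


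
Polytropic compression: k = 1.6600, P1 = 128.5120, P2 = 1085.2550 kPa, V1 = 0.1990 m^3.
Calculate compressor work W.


(k-1)/k = 0.3976
(P2/P1)^exp = 2.3356
W = 2.5152 * 128.5120 * 0.1990 * (2.3356 - 1) = 85.9101 kJ

85.9101 kJ


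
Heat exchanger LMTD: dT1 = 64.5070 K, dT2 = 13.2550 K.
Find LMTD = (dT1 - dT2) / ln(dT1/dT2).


dT1/dT2 = 4.8666
ln(dT1/dT2) = 1.5824
LMTD = 51.2520 / 1.5824 = 32.3888 K

32.3888 K


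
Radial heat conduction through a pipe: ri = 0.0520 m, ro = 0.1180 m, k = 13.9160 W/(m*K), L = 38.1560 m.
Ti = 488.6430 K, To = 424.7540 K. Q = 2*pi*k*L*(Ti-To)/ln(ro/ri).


dT = 63.8890 K
ln(ro/ri) = 0.8194
Q = 2*pi*13.9160*38.1560*63.8890 / 0.8194 = 260115.1090 W

260115.1090 W


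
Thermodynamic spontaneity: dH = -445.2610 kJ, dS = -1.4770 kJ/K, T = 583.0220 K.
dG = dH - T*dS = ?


T*dS = 583.0220 * -1.4770 = -861.1235 kJ
dG = -445.2610 + 861.1235 = 415.8625 kJ (non-spontaneous)

dG = 415.8625 kJ, non-spontaneous


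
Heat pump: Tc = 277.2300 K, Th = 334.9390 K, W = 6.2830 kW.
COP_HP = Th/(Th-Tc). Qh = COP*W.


COP = 334.9390 / 57.7090 = 5.8039
Qh = 5.8039 * 6.2830 = 36.4661 kW

COP = 5.8039, Qh = 36.4661 kW


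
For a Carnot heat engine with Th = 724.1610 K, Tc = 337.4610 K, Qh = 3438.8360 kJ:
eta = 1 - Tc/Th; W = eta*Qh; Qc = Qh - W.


eta = 1 - 337.4610/724.1610 = 0.5340
W = 0.5340 * 3438.8360 = 1836.3291 kJ
Qc = 3438.8360 - 1836.3291 = 1602.5069 kJ

eta = 53.3997%, W = 1836.3291 kJ, Qc = 1602.5069 kJ


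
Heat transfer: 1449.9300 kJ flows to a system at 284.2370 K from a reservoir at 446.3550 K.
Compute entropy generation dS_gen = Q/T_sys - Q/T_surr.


dS_sys = 1449.9300/284.2370 = 5.1011 kJ/K
dS_surr = -1449.9300/446.3550 = -3.2484 kJ/K
dS_gen = 5.1011 - 3.2484 = 1.8528 kJ/K (irreversible)

dS_gen = 1.8528 kJ/K, irreversible


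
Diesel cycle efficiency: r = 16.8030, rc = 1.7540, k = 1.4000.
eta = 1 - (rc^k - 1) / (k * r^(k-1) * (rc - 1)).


r^(k-1) = 3.0914
rc^k = 2.1960
eta = 0.6335 = 63.3483%

63.3483%


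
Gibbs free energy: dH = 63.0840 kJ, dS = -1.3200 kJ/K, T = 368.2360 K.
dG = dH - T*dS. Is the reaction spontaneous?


T*dS = 368.2360 * -1.3200 = -486.0715 kJ
dG = 63.0840 + 486.0715 = 549.1555 kJ (non-spontaneous)

dG = 549.1555 kJ, non-spontaneous


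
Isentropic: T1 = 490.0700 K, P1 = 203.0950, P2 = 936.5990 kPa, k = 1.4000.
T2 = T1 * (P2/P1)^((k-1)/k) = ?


(k-1)/k = 0.2857
(P2/P1)^exp = 1.5476
T2 = 490.0700 * 1.5476 = 758.4567 K

758.4567 K


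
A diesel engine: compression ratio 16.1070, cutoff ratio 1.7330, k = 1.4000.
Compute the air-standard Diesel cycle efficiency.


r^(k-1) = 3.0395
rc^k = 2.1593
eta = 0.6283 = 62.8322%

62.8322%


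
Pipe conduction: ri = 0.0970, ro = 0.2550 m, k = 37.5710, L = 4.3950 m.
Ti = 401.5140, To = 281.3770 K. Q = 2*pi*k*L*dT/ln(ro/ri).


dT = 120.1370 K
ln(ro/ri) = 0.9666
Q = 2*pi*37.5710*4.3950*120.1370 / 0.9666 = 128956.3721 W

128956.3721 W


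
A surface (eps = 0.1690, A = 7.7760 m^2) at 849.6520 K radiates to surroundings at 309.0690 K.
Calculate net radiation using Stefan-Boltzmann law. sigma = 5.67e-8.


T^4 = 5.2115e+11
Tsurr^4 = 9.1248e+09
Q = 0.1690 * 5.67e-8 * 7.7760 * 5.1203e+11 = 38152.1487 W

38152.1487 W


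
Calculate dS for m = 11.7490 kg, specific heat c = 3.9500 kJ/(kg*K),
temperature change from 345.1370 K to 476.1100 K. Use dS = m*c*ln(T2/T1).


T2/T1 = 1.3795
ln(T2/T1) = 0.3217
dS = 11.7490 * 3.9500 * 0.3217 = 14.9300 kJ/K

14.9300 kJ/K


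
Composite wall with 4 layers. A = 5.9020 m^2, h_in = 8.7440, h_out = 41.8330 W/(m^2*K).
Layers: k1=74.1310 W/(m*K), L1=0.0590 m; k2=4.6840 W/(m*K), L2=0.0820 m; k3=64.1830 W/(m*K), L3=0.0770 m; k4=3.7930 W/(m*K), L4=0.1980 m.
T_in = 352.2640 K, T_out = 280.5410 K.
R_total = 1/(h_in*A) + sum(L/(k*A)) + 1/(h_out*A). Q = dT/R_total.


R_conv_in = 1/(8.7440*5.9020) = 0.0194
R_1 = 0.0590/(74.1310*5.9020) = 0.0001
R_2 = 0.0820/(4.6840*5.9020) = 0.0030
R_3 = 0.0770/(64.1830*5.9020) = 0.0002
R_4 = 0.1980/(3.7930*5.9020) = 0.0088
R_conv_out = 1/(41.8330*5.9020) = 0.0041
R_total = 0.0356 K/W
Q = 71.7230 / 0.0356 = 2016.0255 W

R_total = 0.0356 K/W, Q = 2016.0255 W


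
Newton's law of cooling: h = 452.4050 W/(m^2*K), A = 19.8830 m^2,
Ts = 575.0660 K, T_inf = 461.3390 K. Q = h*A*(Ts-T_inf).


dT = 113.7270 K
Q = 452.4050 * 19.8830 * 113.7270 = 1022993.5411 W

1022993.5411 W


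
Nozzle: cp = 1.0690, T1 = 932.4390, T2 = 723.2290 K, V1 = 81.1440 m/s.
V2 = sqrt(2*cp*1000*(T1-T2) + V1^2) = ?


dT = 209.2100 K
2*cp*1000*dT = 447290.9800
V1^2 = 6584.3487
V2 = sqrt(453875.3287) = 673.7027 m/s

673.7027 m/s


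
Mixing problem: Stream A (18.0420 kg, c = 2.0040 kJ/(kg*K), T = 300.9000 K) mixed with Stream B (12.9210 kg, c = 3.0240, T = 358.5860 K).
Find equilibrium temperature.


num = 24890.4590
den = 75.2293
Tf = 330.8614 K

330.8614 K


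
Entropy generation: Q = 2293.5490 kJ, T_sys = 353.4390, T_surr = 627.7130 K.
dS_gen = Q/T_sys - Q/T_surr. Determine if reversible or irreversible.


dS_sys = 2293.5490/353.4390 = 6.4892 kJ/K
dS_surr = -2293.5490/627.7130 = -3.6538 kJ/K
dS_gen = 6.4892 - 3.6538 = 2.8354 kJ/K (irreversible)

dS_gen = 2.8354 kJ/K, irreversible


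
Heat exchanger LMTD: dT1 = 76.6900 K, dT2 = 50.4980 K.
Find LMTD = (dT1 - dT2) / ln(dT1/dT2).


dT1/dT2 = 1.5187
ln(dT1/dT2) = 0.4178
LMTD = 26.1920 / 0.4178 = 62.6846 K

62.6846 K


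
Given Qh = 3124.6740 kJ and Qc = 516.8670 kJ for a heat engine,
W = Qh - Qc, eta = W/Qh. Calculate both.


W = 3124.6740 - 516.8670 = 2607.8070 kJ
eta = 2607.8070 / 3124.6740 = 0.8346 = 83.4585%

W = 2607.8070 kJ, eta = 83.4585%


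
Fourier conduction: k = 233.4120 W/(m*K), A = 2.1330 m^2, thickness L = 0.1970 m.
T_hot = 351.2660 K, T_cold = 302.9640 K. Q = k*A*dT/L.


dT = 48.3020 K
Q = 233.4120 * 2.1330 * 48.3020 / 0.1970 = 122071.1182 W

122071.1182 W


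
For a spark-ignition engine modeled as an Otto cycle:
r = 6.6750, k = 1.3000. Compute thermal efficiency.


r^(k-1) = 1.7674
eta = 1 - 1/1.7674 = 0.4342 = 43.4198%

43.4198%


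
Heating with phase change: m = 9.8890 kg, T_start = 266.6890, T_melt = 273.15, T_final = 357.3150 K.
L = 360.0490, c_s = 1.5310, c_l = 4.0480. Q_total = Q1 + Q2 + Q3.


Q1 (sensible, solid) = 9.8890 * 1.5310 * 6.4610 = 97.8199 kJ
Q2 (latent) = 9.8890 * 360.0490 = 3560.5246 kJ
Q3 (sensible, liquid) = 9.8890 * 4.0480 * 84.1650 = 3369.1815 kJ
Q_total = 7027.5260 kJ

7027.5260 kJ


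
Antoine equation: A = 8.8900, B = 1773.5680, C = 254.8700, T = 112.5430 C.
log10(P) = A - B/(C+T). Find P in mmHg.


C+T = 367.4130
B/(C+T) = 4.8272
log10(P) = 8.8900 - 4.8272 = 4.0628
P = 10^4.0628 = 11556.3814 mmHg

11556.3814 mmHg


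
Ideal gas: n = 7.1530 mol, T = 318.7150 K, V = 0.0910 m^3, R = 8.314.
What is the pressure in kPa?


P = nRT/V = 7.1530 * 8.314 * 318.7150 / 0.0910
= 18953.9944 / 0.0910 = 208285.6531 Pa = 208.2857 kPa

208.2857 kPa


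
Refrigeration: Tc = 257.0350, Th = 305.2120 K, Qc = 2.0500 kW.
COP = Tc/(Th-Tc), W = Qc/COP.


COP = 257.0350 / 48.1770 = 5.3352
W = 2.0500 / 5.3352 = 0.3842 kW

COP = 5.3352, W = 0.3842 kW


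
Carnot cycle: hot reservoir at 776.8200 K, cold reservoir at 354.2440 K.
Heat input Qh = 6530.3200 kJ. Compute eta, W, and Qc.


eta = 1 - 354.2440/776.8200 = 0.5440
W = 0.5440 * 6530.3200 = 3552.3757 kJ
Qc = 6530.3200 - 3552.3757 = 2977.9443 kJ

eta = 54.3982%, W = 3552.3757 kJ, Qc = 2977.9443 kJ


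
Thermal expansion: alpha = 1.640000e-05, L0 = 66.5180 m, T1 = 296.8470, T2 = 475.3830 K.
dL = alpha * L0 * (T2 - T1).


dT = 178.5360 K
dL = 1.640000e-05 * 66.5180 * 178.5360 = 0.194764 m
L_final = 66.712764 m

dL = 0.194764 m


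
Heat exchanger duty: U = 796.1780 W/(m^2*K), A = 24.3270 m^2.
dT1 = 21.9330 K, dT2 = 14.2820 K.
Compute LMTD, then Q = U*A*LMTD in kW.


LMTD = 17.8348 K
Q = 796.1780 * 24.3270 * 17.8348 = 345435.8310 W = 345.4358 kW

345.4358 kW


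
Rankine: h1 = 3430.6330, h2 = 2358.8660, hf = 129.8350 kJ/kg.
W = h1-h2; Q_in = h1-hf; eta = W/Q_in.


W = 1071.7670 kJ/kg
Q_in = 3300.7980 kJ/kg
eta = 0.3247 = 32.4699%

eta = 32.4699%


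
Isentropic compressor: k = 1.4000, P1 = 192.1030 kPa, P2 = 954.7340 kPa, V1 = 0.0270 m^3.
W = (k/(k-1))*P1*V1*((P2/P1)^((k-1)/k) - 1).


(k-1)/k = 0.2857
(P2/P1)^exp = 1.5811
W = 3.5000 * 192.1030 * 0.0270 * (1.5811 - 1) = 10.5490 kJ

10.5490 kJ


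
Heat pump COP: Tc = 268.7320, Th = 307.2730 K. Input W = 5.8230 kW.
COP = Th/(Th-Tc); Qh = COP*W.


COP = 307.2730 / 38.5410 = 7.9726
Qh = 7.9726 * 5.8230 = 46.4246 kW

COP = 7.9726, Qh = 46.4246 kW


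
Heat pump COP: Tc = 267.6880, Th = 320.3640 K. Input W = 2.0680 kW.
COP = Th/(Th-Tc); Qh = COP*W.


COP = 320.3640 / 52.6760 = 6.0818
Qh = 6.0818 * 2.0680 = 12.5771 kW

COP = 6.0818, Qh = 12.5771 kW


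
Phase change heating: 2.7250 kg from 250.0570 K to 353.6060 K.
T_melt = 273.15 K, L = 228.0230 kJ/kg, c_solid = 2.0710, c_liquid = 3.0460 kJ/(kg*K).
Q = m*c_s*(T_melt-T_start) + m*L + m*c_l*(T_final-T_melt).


Q1 (sensible, solid) = 2.7250 * 2.0710 * 23.0930 = 130.3248 kJ
Q2 (latent) = 2.7250 * 228.0230 = 621.3627 kJ
Q3 (sensible, liquid) = 2.7250 * 3.0460 * 80.4560 = 667.8130 kJ
Q_total = 1419.5004 kJ

1419.5004 kJ


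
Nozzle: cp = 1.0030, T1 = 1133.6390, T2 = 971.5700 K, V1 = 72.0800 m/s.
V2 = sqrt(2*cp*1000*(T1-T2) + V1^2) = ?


dT = 162.0690 K
2*cp*1000*dT = 325110.4140
V1^2 = 5195.5264
V2 = sqrt(330305.9404) = 574.7225 m/s

574.7225 m/s


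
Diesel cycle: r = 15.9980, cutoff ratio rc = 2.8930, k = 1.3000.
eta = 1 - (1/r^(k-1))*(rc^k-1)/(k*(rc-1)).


r^(k-1) = 2.2973
rc^k = 3.9788
eta = 0.4731 = 47.3099%

47.3099%


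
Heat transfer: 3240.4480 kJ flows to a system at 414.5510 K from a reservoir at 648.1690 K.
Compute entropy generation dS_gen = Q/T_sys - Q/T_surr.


dS_sys = 3240.4480/414.5510 = 7.8168 kJ/K
dS_surr = -3240.4480/648.1690 = -4.9994 kJ/K
dS_gen = 7.8168 - 4.9994 = 2.8174 kJ/K (irreversible)

dS_gen = 2.8174 kJ/K, irreversible


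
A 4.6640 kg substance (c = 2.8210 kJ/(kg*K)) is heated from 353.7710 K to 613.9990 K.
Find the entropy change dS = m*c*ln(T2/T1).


T2/T1 = 1.7356
ln(T2/T1) = 0.5513
dS = 4.6640 * 2.8210 * 0.5513 = 7.2541 kJ/K

7.2541 kJ/K


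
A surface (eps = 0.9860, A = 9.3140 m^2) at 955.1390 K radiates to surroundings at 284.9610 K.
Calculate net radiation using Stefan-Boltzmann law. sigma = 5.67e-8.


T^4 = 8.3227e+11
Tsurr^4 = 6.5939e+09
Q = 0.9860 * 5.67e-8 * 9.3140 * 8.2568e+11 = 429940.1625 W

429940.1625 W


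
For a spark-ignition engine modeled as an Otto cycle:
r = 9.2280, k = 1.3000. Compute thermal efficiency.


r^(k-1) = 1.9477
eta = 1 - 1/1.9477 = 0.4866 = 48.6586%

48.6586%


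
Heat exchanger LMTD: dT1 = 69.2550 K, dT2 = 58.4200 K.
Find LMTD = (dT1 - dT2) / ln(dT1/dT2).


dT1/dT2 = 1.1855
ln(dT1/dT2) = 0.1701
LMTD = 10.8350 / 0.1701 = 63.6840 K

63.6840 K


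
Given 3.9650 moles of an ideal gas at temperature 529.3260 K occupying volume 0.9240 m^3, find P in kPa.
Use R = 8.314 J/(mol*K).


P = nRT/V = 3.9650 * 8.314 * 529.3260 / 0.9240
= 17449.2369 / 0.9240 = 18884.4555 Pa = 18.8845 kPa

18.8845 kPa


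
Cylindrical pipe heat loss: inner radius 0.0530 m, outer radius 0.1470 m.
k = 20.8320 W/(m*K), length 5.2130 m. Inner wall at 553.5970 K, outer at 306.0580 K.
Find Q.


dT = 247.5390 K
ln(ro/ri) = 1.0201
Q = 2*pi*20.8320*5.2130*247.5390 / 1.0201 = 165570.1831 W

165570.1831 W


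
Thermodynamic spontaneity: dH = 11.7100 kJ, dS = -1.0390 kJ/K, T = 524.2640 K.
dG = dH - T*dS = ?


T*dS = 524.2640 * -1.0390 = -544.7103 kJ
dG = 11.7100 + 544.7103 = 556.4203 kJ (non-spontaneous)

dG = 556.4203 kJ, non-spontaneous


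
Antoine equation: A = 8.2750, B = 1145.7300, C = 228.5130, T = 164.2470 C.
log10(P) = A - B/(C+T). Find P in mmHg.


C+T = 392.7600
B/(C+T) = 2.9171
log10(P) = 8.2750 - 2.9171 = 5.3579
P = 10^5.3579 = 227968.6032 mmHg

227968.6032 mmHg


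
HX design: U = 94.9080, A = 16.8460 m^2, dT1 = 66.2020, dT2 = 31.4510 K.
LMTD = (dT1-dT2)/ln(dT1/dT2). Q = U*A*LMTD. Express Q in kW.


LMTD = 46.6908 K
Q = 94.9080 * 16.8460 * 46.6908 = 74650.1418 W = 74.6501 kW

74.6501 kW


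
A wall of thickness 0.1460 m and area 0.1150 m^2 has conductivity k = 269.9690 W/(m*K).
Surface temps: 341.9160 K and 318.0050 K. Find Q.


dT = 23.9110 K
Q = 269.9690 * 0.1150 * 23.9110 / 0.1460 = 5084.5980 W

5084.5980 W


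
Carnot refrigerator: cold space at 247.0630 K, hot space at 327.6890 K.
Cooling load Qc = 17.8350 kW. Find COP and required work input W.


COP = 247.0630 / 80.6260 = 3.0643
W = 17.8350 / 3.0643 = 5.8202 kW

COP = 3.0643, W = 5.8202 kW


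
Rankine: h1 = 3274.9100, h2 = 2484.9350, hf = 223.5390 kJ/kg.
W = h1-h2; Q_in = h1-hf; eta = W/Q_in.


W = 789.9750 kJ/kg
Q_in = 3051.3710 kJ/kg
eta = 0.2589 = 25.8892%

eta = 25.8892%


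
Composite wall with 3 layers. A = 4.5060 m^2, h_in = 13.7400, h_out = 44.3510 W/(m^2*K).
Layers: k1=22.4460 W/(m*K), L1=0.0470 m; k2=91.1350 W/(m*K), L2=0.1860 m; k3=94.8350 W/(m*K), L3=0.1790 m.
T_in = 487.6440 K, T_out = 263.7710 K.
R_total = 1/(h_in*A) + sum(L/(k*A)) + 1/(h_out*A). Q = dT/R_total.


R_conv_in = 1/(13.7400*4.5060) = 0.0162
R_1 = 0.0470/(22.4460*4.5060) = 0.0005
R_2 = 0.1860/(91.1350*4.5060) = 0.0005
R_3 = 0.1790/(94.8350*4.5060) = 0.0004
R_conv_out = 1/(44.3510*4.5060) = 0.0050
R_total = 0.0225 K/W
Q = 223.8730 / 0.0225 = 9953.3530 W

R_total = 0.0225 K/W, Q = 9953.3530 W


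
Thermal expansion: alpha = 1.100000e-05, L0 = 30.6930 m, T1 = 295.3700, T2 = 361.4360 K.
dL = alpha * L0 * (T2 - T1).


dT = 66.0660 K
dL = 1.100000e-05 * 30.6930 * 66.0660 = 0.022305 m
L_final = 30.715305 m

dL = 0.022305 m


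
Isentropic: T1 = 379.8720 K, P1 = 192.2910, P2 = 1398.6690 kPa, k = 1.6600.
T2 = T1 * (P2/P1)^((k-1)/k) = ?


(k-1)/k = 0.3976
(P2/P1)^exp = 2.2010
T2 = 379.8720 * 2.2010 = 836.1095 K

836.1095 K


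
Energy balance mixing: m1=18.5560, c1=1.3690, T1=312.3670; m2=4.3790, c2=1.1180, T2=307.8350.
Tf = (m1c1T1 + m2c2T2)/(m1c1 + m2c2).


num = 9442.1847
den = 30.2989
Tf = 311.6347 K

311.6347 K


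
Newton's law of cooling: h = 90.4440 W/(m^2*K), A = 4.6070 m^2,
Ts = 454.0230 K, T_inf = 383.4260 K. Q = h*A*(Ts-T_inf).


dT = 70.5970 K
Q = 90.4440 * 4.6070 * 70.5970 = 29416.0408 W

29416.0408 W


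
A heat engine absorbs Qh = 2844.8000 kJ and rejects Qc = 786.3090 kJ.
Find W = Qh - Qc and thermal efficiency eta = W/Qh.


W = 2844.8000 - 786.3090 = 2058.4910 kJ
eta = 2058.4910 / 2844.8000 = 0.7236 = 72.3598%

W = 2058.4910 kJ, eta = 72.3598%


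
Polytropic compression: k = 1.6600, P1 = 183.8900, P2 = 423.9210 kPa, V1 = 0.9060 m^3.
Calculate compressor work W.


(k-1)/k = 0.3976
(P2/P1)^exp = 1.3939
W = 2.5152 * 183.8900 * 0.9060 * (1.3939 - 1) = 165.0379 kJ

165.0379 kJ


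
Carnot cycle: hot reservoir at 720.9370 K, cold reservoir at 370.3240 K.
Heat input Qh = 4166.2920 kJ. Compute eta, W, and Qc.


eta = 1 - 370.3240/720.9370 = 0.4863
W = 0.4863 * 4166.2920 = 2026.1911 kJ
Qc = 4166.2920 - 2026.1911 = 2140.1009 kJ

eta = 48.6330%, W = 2026.1911 kJ, Qc = 2140.1009 kJ


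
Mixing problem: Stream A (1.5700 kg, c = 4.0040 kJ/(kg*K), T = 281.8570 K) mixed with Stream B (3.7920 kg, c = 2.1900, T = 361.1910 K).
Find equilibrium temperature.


num = 4771.3355
den = 14.5908
Tf = 327.0108 K

327.0108 K


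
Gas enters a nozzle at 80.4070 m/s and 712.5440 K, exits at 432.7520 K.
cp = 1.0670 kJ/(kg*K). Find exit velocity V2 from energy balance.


dT = 279.7920 K
2*cp*1000*dT = 597076.1280
V1^2 = 6465.2856
V2 = sqrt(603541.4136) = 776.8793 m/s

776.8793 m/s


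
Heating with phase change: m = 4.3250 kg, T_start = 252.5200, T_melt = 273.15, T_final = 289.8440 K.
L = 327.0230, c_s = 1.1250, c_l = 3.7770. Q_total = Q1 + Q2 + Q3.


Q1 (sensible, solid) = 4.3250 * 1.1250 * 20.6300 = 100.3778 kJ
Q2 (latent) = 4.3250 * 327.0230 = 1414.3745 kJ
Q3 (sensible, liquid) = 4.3250 * 3.7770 * 16.6940 = 272.7053 kJ
Q_total = 1787.4576 kJ

1787.4576 kJ


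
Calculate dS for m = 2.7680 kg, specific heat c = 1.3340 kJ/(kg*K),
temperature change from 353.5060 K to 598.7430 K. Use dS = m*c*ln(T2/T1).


T2/T1 = 1.6937
ln(T2/T1) = 0.5269
dS = 2.7680 * 1.3340 * 0.5269 = 1.9457 kJ/K

1.9457 kJ/K


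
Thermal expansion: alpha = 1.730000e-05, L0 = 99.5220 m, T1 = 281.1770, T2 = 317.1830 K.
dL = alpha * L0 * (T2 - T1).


dT = 36.0060 K
dL = 1.730000e-05 * 99.5220 * 36.0060 = 0.061993 m
L_final = 99.583993 m

dL = 0.061993 m


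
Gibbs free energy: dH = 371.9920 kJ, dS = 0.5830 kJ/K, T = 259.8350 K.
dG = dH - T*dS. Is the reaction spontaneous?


T*dS = 259.8350 * 0.5830 = 151.4838 kJ
dG = 371.9920 - 151.4838 = 220.5082 kJ (non-spontaneous)

dG = 220.5082 kJ, non-spontaneous


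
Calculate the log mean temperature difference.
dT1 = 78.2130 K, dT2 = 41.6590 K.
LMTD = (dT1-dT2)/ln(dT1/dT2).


dT1/dT2 = 1.8775
ln(dT1/dT2) = 0.6299
LMTD = 36.5540 / 0.6299 = 58.0297 K

58.0297 K


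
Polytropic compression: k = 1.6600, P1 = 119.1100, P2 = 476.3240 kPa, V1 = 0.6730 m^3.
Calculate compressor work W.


(k-1)/k = 0.3976
(P2/P1)^exp = 1.7351
W = 2.5152 * 119.1100 * 0.6730 * (1.7351 - 1) = 148.2141 kJ

148.2141 kJ


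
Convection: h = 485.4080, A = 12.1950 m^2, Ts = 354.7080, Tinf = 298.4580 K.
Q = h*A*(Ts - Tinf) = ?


dT = 56.2500 K
Q = 485.4080 * 12.1950 * 56.2500 = 332974.7190 W

332974.7190 W


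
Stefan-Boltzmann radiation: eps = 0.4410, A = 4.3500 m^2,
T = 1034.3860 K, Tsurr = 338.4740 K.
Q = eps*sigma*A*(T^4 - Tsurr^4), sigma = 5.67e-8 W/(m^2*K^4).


T^4 = 1.1448e+12
Tsurr^4 = 1.3125e+10
Q = 0.4410 * 5.67e-8 * 4.3500 * 1.1317e+12 = 123093.0493 W

123093.0493 W


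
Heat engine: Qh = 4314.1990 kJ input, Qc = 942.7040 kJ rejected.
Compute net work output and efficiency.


W = 4314.1990 - 942.7040 = 3371.4950 kJ
eta = 3371.4950 / 4314.1990 = 0.7815 = 78.1488%

W = 3371.4950 kJ, eta = 78.1488%


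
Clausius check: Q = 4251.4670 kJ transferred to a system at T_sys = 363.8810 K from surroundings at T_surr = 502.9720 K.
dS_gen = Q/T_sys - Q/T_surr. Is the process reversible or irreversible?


dS_sys = 4251.4670/363.8810 = 11.6837 kJ/K
dS_surr = -4251.4670/502.9720 = -8.4527 kJ/K
dS_gen = 11.6837 - 8.4527 = 3.2310 kJ/K (irreversible)

dS_gen = 3.2310 kJ/K, irreversible


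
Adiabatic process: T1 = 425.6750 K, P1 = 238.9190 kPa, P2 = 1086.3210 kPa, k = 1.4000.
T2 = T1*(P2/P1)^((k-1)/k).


(k-1)/k = 0.2857
(P2/P1)^exp = 1.5414
T2 = 425.6750 * 1.5414 = 656.1371 K

656.1371 K


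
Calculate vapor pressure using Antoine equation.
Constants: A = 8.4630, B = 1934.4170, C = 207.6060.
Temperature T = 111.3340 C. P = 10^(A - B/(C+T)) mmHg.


C+T = 318.9400
B/(C+T) = 6.0651
log10(P) = 8.4630 - 6.0651 = 2.3979
P = 10^2.3979 = 249.9517 mmHg

249.9517 mmHg


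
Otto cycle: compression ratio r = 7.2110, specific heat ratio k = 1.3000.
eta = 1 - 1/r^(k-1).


r^(k-1) = 1.8088
eta = 1 - 1/1.8088 = 0.4472 = 44.7158%

44.7158%


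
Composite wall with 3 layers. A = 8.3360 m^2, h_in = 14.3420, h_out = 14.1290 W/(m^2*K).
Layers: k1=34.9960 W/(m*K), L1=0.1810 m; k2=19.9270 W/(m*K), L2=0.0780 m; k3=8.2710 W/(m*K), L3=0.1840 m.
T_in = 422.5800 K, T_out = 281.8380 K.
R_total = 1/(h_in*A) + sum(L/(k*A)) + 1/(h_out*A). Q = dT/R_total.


R_conv_in = 1/(14.3420*8.3360) = 0.0084
R_1 = 0.1810/(34.9960*8.3360) = 0.0006
R_2 = 0.0780/(19.9270*8.3360) = 0.0005
R_3 = 0.1840/(8.2710*8.3360) = 0.0027
R_conv_out = 1/(14.1290*8.3360) = 0.0085
R_total = 0.0206 K/W
Q = 140.7420 / 0.0206 = 6827.6506 W

R_total = 0.0206 K/W, Q = 6827.6506 W


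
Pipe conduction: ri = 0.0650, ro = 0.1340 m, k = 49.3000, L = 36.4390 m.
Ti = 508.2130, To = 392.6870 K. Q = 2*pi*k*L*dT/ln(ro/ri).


dT = 115.5260 K
ln(ro/ri) = 0.7235
Q = 2*pi*49.3000*36.4390*115.5260 / 0.7235 = 1802448.7888 W

1802448.7888 W


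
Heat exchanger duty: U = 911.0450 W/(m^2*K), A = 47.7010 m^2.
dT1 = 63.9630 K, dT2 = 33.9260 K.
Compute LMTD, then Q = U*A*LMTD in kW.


LMTD = 47.3678 K
Q = 911.0450 * 47.7010 * 47.3678 = 2058497.2297 W = 2058.4972 kW

2058.4972 kW


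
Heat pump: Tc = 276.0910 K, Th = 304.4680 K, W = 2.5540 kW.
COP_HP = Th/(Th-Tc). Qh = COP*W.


COP = 304.4680 / 28.3770 = 10.7294
Qh = 10.7294 * 2.5540 = 27.4029 kW

COP = 10.7294, Qh = 27.4029 kW


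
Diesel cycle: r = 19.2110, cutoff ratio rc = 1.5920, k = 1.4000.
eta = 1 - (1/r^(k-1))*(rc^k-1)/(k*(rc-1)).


r^(k-1) = 3.2615
rc^k = 1.9174
eta = 0.6606 = 66.0605%

66.0605%


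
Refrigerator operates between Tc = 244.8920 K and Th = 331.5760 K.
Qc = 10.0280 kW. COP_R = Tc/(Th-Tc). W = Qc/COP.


COP = 244.8920 / 86.6840 = 2.8251
W = 10.0280 / 2.8251 = 3.5496 kW

COP = 2.8251, W = 3.5496 kW


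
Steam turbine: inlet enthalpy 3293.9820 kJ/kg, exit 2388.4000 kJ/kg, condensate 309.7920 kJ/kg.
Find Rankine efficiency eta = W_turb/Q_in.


W = 905.5820 kJ/kg
Q_in = 2984.1900 kJ/kg
eta = 0.3035 = 30.3460%

eta = 30.3460%


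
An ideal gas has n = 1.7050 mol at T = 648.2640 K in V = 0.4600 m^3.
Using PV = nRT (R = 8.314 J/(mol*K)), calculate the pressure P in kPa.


P = nRT/V = 1.7050 * 8.314 * 648.2640 / 0.4600
= 9189.3821 / 0.4600 = 19976.9175 Pa = 19.9769 kPa

19.9769 kPa


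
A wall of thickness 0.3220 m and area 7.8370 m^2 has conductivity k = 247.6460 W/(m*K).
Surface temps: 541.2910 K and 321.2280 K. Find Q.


dT = 220.0630 K
Q = 247.6460 * 7.8370 * 220.0630 / 0.3220 = 1326393.3073 W

1326393.3073 W


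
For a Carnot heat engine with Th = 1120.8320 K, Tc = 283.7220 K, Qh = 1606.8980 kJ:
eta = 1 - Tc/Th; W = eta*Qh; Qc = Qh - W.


eta = 1 - 283.7220/1120.8320 = 0.7469
W = 0.7469 * 1606.8980 = 1200.1356 kJ
Qc = 1606.8980 - 1200.1356 = 406.7624 kJ

eta = 74.6865%, W = 1200.1356 kJ, Qc = 406.7624 kJ


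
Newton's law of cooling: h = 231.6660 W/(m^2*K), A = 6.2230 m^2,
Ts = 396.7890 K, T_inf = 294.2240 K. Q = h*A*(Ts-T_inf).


dT = 102.5650 K
Q = 231.6660 * 6.2230 * 102.5650 = 147863.6033 W

147863.6033 W


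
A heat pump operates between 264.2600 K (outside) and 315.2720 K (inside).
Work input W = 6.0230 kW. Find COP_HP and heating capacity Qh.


COP = 315.2720 / 51.0120 = 6.1803
Qh = 6.1803 * 6.0230 = 37.2242 kW

COP = 6.1803, Qh = 37.2242 kW


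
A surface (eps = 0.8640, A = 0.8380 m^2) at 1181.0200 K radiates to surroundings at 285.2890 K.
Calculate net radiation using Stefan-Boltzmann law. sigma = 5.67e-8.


T^4 = 1.9455e+12
Tsurr^4 = 6.6243e+09
Q = 0.8640 * 5.67e-8 * 0.8380 * 1.9389e+12 = 79595.5070 W

79595.5070 W


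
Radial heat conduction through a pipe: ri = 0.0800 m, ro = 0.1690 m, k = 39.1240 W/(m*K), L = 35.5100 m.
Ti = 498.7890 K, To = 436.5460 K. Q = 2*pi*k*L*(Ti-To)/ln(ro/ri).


dT = 62.2430 K
ln(ro/ri) = 0.7479
Q = 2*pi*39.1240*35.5100*62.2430 / 0.7479 = 726502.2895 W

726502.2895 W


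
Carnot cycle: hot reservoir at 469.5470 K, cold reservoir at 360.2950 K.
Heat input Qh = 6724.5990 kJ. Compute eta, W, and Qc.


eta = 1 - 360.2950/469.5470 = 0.2327
W = 0.2327 * 6724.5990 = 1564.6482 kJ
Qc = 6724.5990 - 1564.6482 = 5159.9508 kJ

eta = 23.2675%, W = 1564.6482 kJ, Qc = 5159.9508 kJ


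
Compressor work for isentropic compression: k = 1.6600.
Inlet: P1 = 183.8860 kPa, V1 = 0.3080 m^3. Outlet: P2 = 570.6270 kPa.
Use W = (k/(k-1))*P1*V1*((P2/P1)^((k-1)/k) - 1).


(k-1)/k = 0.3976
(P2/P1)^exp = 1.5687
W = 2.5152 * 183.8860 * 0.3080 * (1.5687 - 1) = 81.0097 kJ

81.0097 kJ


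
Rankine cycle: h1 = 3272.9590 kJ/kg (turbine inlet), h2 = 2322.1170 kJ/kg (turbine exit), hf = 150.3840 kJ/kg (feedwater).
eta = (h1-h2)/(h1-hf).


W = 950.8420 kJ/kg
Q_in = 3122.5750 kJ/kg
eta = 0.3045 = 30.4506%

eta = 30.4506%


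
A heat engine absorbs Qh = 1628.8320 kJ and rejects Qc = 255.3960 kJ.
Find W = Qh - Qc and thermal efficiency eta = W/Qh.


W = 1628.8320 - 255.3960 = 1373.4360 kJ
eta = 1373.4360 / 1628.8320 = 0.8432 = 84.3203%

W = 1373.4360 kJ, eta = 84.3203%


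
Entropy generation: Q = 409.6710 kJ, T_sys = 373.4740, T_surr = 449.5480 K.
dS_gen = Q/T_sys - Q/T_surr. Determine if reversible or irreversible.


dS_sys = 409.6710/373.4740 = 1.0969 kJ/K
dS_surr = -409.6710/449.5480 = -0.9113 kJ/K
dS_gen = 1.0969 - 0.9113 = 0.1856 kJ/K (irreversible)

dS_gen = 0.1856 kJ/K, irreversible


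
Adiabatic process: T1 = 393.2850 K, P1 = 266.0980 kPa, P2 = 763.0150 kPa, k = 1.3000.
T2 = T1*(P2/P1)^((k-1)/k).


(k-1)/k = 0.2308
(P2/P1)^exp = 1.2752
T2 = 393.2850 * 1.2752 = 501.5132 K

501.5132 K


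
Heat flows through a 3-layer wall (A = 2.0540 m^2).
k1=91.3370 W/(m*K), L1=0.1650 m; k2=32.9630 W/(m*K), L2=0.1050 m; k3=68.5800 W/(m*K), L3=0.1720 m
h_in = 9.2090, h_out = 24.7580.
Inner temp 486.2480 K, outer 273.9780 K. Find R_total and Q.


R_conv_in = 1/(9.2090*2.0540) = 0.0529
R_1 = 0.1650/(91.3370*2.0540) = 0.0009
R_2 = 0.1050/(32.9630*2.0540) = 0.0016
R_3 = 0.1720/(68.5800*2.0540) = 0.0012
R_conv_out = 1/(24.7580*2.0540) = 0.0197
R_total = 0.0762 K/W
Q = 212.2700 / 0.0762 = 2786.3095 W

R_total = 0.0762 K/W, Q = 2786.3095 W


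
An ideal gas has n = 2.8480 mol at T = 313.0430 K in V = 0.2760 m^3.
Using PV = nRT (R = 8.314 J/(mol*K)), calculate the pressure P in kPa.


P = nRT/V = 2.8480 * 8.314 * 313.0430 / 0.2760
= 7412.3173 / 0.2760 = 26856.2221 Pa = 26.8562 kPa

26.8562 kPa


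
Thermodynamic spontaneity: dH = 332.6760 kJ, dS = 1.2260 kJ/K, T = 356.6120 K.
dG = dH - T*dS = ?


T*dS = 356.6120 * 1.2260 = 437.2063 kJ
dG = 332.6760 - 437.2063 = -104.5303 kJ (spontaneous)

dG = -104.5303 kJ, spontaneous


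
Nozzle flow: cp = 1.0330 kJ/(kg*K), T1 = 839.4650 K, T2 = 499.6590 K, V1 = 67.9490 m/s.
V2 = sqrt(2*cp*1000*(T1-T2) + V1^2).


dT = 339.8060 K
2*cp*1000*dT = 702039.1960
V1^2 = 4617.0666
V2 = sqrt(706656.2626) = 840.6285 m/s

840.6285 m/s


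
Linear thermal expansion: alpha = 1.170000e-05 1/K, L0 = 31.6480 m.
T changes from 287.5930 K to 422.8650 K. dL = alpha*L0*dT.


dT = 135.2720 K
dL = 1.170000e-05 * 31.6480 * 135.2720 = 0.050089 m
L_final = 31.698089 m

dL = 0.050089 m


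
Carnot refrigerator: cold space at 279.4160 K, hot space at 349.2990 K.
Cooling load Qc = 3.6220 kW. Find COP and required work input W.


COP = 279.4160 / 69.8830 = 3.9983
W = 3.6220 / 3.9983 = 0.9059 kW

COP = 3.9983, W = 0.9059 kW


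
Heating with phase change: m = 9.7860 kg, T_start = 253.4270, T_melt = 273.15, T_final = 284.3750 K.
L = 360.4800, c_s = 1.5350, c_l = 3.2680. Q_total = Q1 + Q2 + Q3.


Q1 (sensible, solid) = 9.7860 * 1.5350 * 19.7230 = 296.2692 kJ
Q2 (latent) = 9.7860 * 360.4800 = 3527.6573 kJ
Q3 (sensible, liquid) = 9.7860 * 3.2680 * 11.2250 = 358.9828 kJ
Q_total = 4182.9093 kJ

4182.9093 kJ


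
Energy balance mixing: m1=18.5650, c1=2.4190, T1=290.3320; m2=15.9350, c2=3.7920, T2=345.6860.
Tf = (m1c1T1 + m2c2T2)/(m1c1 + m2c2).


num = 33926.6992
den = 105.3343
Tf = 322.0861 K

322.0861 K


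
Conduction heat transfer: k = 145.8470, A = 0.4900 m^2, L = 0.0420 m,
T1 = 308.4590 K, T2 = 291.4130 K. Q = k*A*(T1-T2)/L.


dT = 17.0460 K
Q = 145.8470 * 0.4900 * 17.0460 / 0.0420 = 29004.5929 W

29004.5929 W


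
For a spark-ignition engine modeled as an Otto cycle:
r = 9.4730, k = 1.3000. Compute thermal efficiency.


r^(k-1) = 1.9631
eta = 1 - 1/1.9631 = 0.4906 = 49.0606%

49.0606%


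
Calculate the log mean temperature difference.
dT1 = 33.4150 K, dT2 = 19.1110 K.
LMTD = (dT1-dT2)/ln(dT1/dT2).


dT1/dT2 = 1.7485
ln(dT1/dT2) = 0.5587
LMTD = 14.3040 / 0.5587 = 25.6004 K

25.6004 K


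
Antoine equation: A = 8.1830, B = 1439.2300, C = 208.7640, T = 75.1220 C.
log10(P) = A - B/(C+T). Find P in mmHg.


C+T = 283.8860
B/(C+T) = 5.0697
log10(P) = 8.1830 - 5.0697 = 3.1133
P = 10^3.1133 = 1297.9372 mmHg

1297.9372 mmHg


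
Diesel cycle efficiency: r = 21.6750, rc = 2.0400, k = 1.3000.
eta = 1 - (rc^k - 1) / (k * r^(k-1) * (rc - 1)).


r^(k-1) = 2.5164
rc^k = 2.5265
eta = 0.5513 = 55.1325%

55.1325%


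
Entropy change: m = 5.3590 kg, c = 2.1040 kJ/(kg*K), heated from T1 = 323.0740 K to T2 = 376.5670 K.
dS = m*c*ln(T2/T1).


T2/T1 = 1.1656
ln(T2/T1) = 0.1532
dS = 5.3590 * 2.1040 * 0.1532 = 1.7275 kJ/K

1.7275 kJ/K


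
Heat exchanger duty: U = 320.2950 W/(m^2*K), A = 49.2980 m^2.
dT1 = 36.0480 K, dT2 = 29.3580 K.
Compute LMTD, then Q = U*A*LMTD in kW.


LMTD = 32.5886 K
Q = 320.2950 * 49.2980 * 32.5886 = 514571.3541 W = 514.5714 kW

514.5714 kW


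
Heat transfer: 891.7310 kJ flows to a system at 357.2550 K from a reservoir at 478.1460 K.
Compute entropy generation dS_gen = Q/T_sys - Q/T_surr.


dS_sys = 891.7310/357.2550 = 2.4961 kJ/K
dS_surr = -891.7310/478.1460 = -1.8650 kJ/K
dS_gen = 2.4961 - 1.8650 = 0.6311 kJ/K (irreversible)

dS_gen = 0.6311 kJ/K, irreversible


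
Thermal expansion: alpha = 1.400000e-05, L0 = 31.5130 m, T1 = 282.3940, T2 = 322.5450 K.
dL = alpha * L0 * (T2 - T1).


dT = 40.1510 K
dL = 1.400000e-05 * 31.5130 * 40.1510 = 0.017714 m
L_final = 31.530714 m

dL = 0.017714 m


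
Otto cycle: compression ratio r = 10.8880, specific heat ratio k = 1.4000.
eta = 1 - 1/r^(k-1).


r^(k-1) = 2.5988
eta = 1 - 1/2.5988 = 0.6152 = 61.5213%

61.5213%


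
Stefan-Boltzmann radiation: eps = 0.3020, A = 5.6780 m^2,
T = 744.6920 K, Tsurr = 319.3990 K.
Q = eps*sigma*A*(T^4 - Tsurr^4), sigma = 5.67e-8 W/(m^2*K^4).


T^4 = 3.0754e+11
Tsurr^4 = 1.0407e+10
Q = 0.3020 * 5.67e-8 * 5.6780 * 2.9714e+11 = 28889.5847 W

28889.5847 W


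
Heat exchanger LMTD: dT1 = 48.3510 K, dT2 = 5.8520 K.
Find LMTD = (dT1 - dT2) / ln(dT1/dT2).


dT1/dT2 = 8.2623
ln(dT1/dT2) = 2.1117
LMTD = 42.4990 / 2.1117 = 20.1255 K

20.1255 K


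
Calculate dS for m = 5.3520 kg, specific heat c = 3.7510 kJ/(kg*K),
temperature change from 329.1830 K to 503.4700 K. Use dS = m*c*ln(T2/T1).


T2/T1 = 1.5295
ln(T2/T1) = 0.4249
dS = 5.3520 * 3.7510 * 0.4249 = 8.5302 kJ/K

8.5302 kJ/K


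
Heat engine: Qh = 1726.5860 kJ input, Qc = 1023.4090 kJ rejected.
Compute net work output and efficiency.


W = 1726.5860 - 1023.4090 = 703.1770 kJ
eta = 703.1770 / 1726.5860 = 0.4073 = 40.7264%

W = 703.1770 kJ, eta = 40.7264%


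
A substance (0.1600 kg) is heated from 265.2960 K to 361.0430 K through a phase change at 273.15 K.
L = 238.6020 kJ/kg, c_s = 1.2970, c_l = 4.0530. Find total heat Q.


Q1 (sensible, solid) = 0.1600 * 1.2970 * 7.8540 = 1.6299 kJ
Q2 (latent) = 0.1600 * 238.6020 = 38.1763 kJ
Q3 (sensible, liquid) = 0.1600 * 4.0530 * 87.8930 = 56.9969 kJ
Q_total = 96.8030 kJ

96.8030 kJ


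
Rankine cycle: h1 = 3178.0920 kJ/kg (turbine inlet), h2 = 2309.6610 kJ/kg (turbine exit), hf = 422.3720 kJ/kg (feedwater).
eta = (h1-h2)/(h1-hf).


W = 868.4310 kJ/kg
Q_in = 2755.7200 kJ/kg
eta = 0.3151 = 31.5138%

eta = 31.5138%


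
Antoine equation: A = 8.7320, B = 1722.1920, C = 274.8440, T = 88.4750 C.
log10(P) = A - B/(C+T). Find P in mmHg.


C+T = 363.3190
B/(C+T) = 4.7402
log10(P) = 8.7320 - 4.7402 = 3.9918
P = 10^3.9918 = 9813.7507 mmHg

9813.7507 mmHg


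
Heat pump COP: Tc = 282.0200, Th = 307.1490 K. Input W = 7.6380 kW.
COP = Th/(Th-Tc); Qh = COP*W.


COP = 307.1490 / 25.1290 = 12.2229
Qh = 12.2229 * 7.6380 = 93.3584 kW

COP = 12.2229, Qh = 93.3584 kW


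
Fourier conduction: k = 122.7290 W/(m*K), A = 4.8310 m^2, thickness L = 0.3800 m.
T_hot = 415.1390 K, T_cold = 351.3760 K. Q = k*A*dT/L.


dT = 63.7630 K
Q = 122.7290 * 4.8310 * 63.7630 / 0.3800 = 99487.6972 W

99487.6972 W


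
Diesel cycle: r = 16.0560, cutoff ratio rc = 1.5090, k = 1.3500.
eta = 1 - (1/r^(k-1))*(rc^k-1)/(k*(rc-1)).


r^(k-1) = 2.6422
rc^k = 1.7427
eta = 0.5909 = 59.0921%

59.0921%


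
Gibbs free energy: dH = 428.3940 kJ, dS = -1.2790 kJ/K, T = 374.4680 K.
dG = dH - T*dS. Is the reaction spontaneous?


T*dS = 374.4680 * -1.2790 = -478.9446 kJ
dG = 428.3940 + 478.9446 = 907.3386 kJ (non-spontaneous)

dG = 907.3386 kJ, non-spontaneous


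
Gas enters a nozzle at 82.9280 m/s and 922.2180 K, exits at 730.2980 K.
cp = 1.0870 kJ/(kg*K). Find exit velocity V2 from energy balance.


dT = 191.9200 K
2*cp*1000*dT = 417234.0800
V1^2 = 6877.0532
V2 = sqrt(424111.1332) = 651.2382 m/s

651.2382 m/s


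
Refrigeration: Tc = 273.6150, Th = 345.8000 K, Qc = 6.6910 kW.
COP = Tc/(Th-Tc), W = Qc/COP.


COP = 273.6150 / 72.1850 = 3.7905
W = 6.6910 / 3.7905 = 1.7652 kW

COP = 3.7905, W = 1.7652 kW


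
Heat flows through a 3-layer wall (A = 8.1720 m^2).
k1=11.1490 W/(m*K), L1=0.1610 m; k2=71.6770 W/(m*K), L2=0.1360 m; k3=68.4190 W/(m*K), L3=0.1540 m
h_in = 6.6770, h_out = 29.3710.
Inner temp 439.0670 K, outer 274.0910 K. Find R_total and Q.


R_conv_in = 1/(6.6770*8.1720) = 0.0183
R_1 = 0.1610/(11.1490*8.1720) = 0.0018
R_2 = 0.1360/(71.6770*8.1720) = 0.0002
R_3 = 0.1540/(68.4190*8.1720) = 0.0003
R_conv_out = 1/(29.3710*8.1720) = 0.0042
R_total = 0.0248 K/W
Q = 164.9760 / 0.0248 = 6660.8544 W

R_total = 0.0248 K/W, Q = 6660.8544 W


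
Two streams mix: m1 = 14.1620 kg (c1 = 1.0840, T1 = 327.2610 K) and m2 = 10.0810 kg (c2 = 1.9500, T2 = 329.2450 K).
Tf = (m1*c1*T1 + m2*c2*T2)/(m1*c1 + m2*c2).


num = 11496.2643
den = 35.0096
Tf = 328.3750 K

328.3750 K


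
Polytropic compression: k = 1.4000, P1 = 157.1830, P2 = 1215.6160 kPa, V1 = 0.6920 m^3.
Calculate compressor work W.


(k-1)/k = 0.2857
(P2/P1)^exp = 1.7940
W = 3.5000 * 157.1830 * 0.6920 * (1.7940 - 1) = 302.2791 kJ

302.2791 kJ


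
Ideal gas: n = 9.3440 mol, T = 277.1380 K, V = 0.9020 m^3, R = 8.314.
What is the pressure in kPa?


P = nRT/V = 9.3440 * 8.314 * 277.1380 / 0.9020
= 21529.7471 / 0.9020 = 23868.8992 Pa = 23.8689 kPa

23.8689 kPa


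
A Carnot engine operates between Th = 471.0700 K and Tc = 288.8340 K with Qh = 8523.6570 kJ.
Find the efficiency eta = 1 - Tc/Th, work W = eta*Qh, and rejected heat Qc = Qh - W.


eta = 1 - 288.8340/471.0700 = 0.3869
W = 0.3869 * 8523.6570 = 3297.4232 kJ
Qc = 8523.6570 - 3297.4232 = 5226.2338 kJ

eta = 38.6855%, W = 3297.4232 kJ, Qc = 5226.2338 kJ


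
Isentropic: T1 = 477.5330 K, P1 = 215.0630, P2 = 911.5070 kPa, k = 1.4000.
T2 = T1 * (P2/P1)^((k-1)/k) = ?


(k-1)/k = 0.2857
(P2/P1)^exp = 1.5108
T2 = 477.5330 * 1.5108 = 721.4426 K

721.4426 K


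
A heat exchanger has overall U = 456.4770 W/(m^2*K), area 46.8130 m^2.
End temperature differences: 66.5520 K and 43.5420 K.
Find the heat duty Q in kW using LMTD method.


LMTD = 54.2359 K
Q = 456.4770 * 46.8130 * 54.2359 = 1158970.4259 W = 1158.9704 kW

1158.9704 kW


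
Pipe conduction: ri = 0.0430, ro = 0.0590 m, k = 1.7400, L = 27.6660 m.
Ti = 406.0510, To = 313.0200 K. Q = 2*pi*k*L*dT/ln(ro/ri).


dT = 93.0310 K
ln(ro/ri) = 0.3163
Q = 2*pi*1.7400*27.6660*93.0310 / 0.3163 = 88951.3894 W

88951.3894 W


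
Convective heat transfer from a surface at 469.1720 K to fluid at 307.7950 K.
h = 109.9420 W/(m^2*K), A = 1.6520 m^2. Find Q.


dT = 161.3770 K
Q = 109.9420 * 1.6520 * 161.3770 = 29309.9659 W

29309.9659 W


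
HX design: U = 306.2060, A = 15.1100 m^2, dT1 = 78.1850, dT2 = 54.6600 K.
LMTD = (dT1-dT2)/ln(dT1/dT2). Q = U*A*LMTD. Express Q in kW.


LMTD = 65.7223 K
Q = 306.2060 * 15.1100 * 65.7223 = 304082.0081 W = 304.0820 kW

304.0820 kW


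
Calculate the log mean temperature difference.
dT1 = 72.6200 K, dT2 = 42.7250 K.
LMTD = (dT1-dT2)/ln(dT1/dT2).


dT1/dT2 = 1.6997
ln(dT1/dT2) = 0.5305
LMTD = 29.8950 / 0.5305 = 56.3572 K

56.3572 K


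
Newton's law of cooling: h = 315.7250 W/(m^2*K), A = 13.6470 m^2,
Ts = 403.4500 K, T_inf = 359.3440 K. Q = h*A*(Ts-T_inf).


dT = 44.1060 K
Q = 315.7250 * 13.6470 * 44.1060 = 190039.4814 W

190039.4814 W


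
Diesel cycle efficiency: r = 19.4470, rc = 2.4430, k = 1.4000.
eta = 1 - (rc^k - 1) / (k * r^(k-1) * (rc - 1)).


r^(k-1) = 3.2775
rc^k = 3.4921
eta = 0.6236 = 62.3609%

62.3609%


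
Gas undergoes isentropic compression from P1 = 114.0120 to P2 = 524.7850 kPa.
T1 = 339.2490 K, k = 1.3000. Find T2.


(k-1)/k = 0.2308
(P2/P1)^exp = 1.4224
T2 = 339.2490 * 1.4224 = 482.5315 K

482.5315 K


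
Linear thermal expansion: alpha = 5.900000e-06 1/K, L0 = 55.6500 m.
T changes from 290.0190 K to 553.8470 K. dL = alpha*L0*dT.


dT = 263.8280 K
dL = 5.900000e-06 * 55.6500 * 263.8280 = 0.086624 m
L_final = 55.736624 m

dL = 0.086624 m


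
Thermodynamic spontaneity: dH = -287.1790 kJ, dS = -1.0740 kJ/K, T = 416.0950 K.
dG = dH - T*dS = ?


T*dS = 416.0950 * -1.0740 = -446.8860 kJ
dG = -287.1790 + 446.8860 = 159.7070 kJ (non-spontaneous)

dG = 159.7070 kJ, non-spontaneous


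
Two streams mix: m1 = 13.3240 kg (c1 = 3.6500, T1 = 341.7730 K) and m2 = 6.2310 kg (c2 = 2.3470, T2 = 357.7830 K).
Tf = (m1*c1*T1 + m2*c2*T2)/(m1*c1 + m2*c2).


num = 21853.5844
den = 63.2568
Tf = 345.4743 K

345.4743 K


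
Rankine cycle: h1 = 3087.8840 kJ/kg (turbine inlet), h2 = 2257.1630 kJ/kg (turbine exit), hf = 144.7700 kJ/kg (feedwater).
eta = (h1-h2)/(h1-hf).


W = 830.7210 kJ/kg
Q_in = 2943.1140 kJ/kg
eta = 0.2823 = 28.2259%

eta = 28.2259%


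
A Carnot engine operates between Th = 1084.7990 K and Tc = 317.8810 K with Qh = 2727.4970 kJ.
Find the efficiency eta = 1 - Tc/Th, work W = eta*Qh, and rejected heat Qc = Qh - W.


eta = 1 - 317.8810/1084.7990 = 0.7070
W = 0.7070 * 2727.4970 = 1928.2526 kJ
Qc = 2727.4970 - 1928.2526 = 799.2444 kJ

eta = 70.6968%, W = 1928.2526 kJ, Qc = 799.2444 kJ


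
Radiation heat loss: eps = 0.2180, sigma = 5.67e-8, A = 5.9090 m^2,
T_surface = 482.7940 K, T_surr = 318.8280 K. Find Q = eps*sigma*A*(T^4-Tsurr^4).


T^4 = 5.4331e+10
Tsurr^4 = 1.0333e+10
Q = 0.2180 * 5.67e-8 * 5.9090 * 4.3998e+10 = 3213.5593 W

3213.5593 W
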